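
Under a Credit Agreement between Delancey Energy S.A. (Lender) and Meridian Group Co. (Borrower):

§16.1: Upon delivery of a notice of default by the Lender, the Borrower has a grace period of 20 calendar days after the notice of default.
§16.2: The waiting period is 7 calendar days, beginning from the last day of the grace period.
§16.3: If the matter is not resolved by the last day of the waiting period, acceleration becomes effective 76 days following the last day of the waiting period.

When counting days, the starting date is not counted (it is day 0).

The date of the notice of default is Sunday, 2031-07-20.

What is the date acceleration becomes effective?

2031-10-31

Adding 20 calendar days to 2031-07-20 gives 2031-08-09, which is the last day of the grace period.
Adding 7 calendar days to 2031-08-09 gives 2031-08-16, which is the last day of the waiting period.
The date acceleration becomes effective: 76 calendar days after 2031-08-16 is 2031-10-31.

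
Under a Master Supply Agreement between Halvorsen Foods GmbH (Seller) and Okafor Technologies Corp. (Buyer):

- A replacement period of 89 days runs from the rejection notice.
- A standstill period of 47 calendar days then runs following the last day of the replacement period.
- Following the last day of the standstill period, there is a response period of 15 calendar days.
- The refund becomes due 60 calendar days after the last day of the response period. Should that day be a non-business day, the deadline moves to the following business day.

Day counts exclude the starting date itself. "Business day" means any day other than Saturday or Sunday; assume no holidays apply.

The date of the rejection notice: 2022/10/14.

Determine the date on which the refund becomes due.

Adding 89 calendar days to 2022/10/14 gives 2023/01/11, which is the last day of the replacement period.
Adding 47 calendar days to 2023/01/11 gives 2023/02/27, which is the last day of the standstill period.
The last day of the response period: 2023/02/27 + 15 days = 2023/03/14.
The date on which the refund becomes due: 60 calendar days after 2023/03/14 is 2023/05/13. That falls on a Saturday, so it rolls to the next business day, Monday, 2023/05/15.

2023/05/15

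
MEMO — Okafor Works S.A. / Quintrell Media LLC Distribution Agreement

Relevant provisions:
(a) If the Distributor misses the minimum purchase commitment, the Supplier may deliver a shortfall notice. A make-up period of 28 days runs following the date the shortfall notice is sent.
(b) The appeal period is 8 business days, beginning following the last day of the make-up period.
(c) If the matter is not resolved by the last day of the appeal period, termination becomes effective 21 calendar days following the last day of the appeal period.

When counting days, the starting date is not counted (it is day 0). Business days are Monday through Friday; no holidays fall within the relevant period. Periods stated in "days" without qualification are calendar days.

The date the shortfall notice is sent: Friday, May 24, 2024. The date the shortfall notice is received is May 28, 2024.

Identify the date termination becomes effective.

Jul 24, 2024

The last day of the make-up period: May 24, 2024 + 28 days = Jun 21, 2024.
The last day of the appeal period: counting 8 business days from Friday, Jun 21, 2024 (Jun 24, Jun 25, Jun 26, Jun 27, Jun 28, Jul 1, Jul 2, Jul 3, skipping weekends) reaches Wednesday, Jul 3, 2024.
The date termination becomes effective: 21 calendar days after Jul 3, 2024 is Jul 24, 2024.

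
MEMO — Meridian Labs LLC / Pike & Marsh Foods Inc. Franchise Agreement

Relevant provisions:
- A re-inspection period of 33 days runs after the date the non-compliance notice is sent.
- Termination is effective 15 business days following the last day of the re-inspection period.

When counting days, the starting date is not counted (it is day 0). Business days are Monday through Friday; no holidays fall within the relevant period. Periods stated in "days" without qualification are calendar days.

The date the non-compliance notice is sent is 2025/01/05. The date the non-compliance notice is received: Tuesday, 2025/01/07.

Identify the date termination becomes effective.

2025/02/28

Adding 33 calendar days to 2025/01/05 gives 2025/02/07, which is the last day of the re-inspection period.
The date termination becomes effective: counting 15 business days from Friday, 2025/02/07 (Feb 10, Feb 11, Feb 12, Feb 13, …, Feb 26, Feb 27, Feb 28, skipping weekends) reaches Friday, 2025/02/28.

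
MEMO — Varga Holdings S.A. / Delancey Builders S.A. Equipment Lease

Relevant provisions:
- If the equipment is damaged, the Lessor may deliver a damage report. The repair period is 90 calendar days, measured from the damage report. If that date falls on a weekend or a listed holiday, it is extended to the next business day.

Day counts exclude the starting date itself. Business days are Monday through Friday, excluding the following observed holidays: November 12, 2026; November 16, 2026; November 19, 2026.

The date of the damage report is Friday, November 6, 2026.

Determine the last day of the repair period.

The last day of the repair period: November 6, 2026 + 90 days = February 4, 2027. February 4, 2027 is a Thursday and is not a listed holiday, so no roll-forward applies.

February 4, 2027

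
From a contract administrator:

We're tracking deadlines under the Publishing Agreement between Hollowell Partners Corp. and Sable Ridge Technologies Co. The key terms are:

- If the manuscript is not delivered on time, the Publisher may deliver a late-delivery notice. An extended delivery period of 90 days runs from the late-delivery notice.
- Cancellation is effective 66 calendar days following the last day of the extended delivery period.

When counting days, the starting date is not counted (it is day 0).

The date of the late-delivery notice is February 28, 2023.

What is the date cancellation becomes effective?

August 3, 2023

Adding 90 calendar days to February 28, 2023 gives May 29, 2023, which is the last day of the extended delivery period.
The date cancellation becomes effective: 66 calendar days after May 29, 2023 is August 3, 2023.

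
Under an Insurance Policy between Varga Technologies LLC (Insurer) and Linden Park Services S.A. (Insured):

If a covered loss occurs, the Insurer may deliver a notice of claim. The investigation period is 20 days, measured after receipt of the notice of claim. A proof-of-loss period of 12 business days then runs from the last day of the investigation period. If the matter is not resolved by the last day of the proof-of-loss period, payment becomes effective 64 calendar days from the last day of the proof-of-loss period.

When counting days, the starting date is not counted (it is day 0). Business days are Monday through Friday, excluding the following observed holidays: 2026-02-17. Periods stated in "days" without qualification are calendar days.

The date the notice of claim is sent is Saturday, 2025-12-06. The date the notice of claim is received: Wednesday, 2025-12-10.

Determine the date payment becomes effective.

The last day of the investigation period: 2025-12-10 + 20 days = 2025-12-30.
From Tuesday, 2025-12-30, 12 business days (Dec 31, Jan 1, Jan 2, Jan 5, …, Jan 13, Jan 14, Jan 15, skipping weekends) brings us to Thursday, 2026-01-15, which is the last day of the proof-of-loss period.
The date payment becomes effective: 2026-01-15 + 64 days = 2026-03-20.

2026-03-20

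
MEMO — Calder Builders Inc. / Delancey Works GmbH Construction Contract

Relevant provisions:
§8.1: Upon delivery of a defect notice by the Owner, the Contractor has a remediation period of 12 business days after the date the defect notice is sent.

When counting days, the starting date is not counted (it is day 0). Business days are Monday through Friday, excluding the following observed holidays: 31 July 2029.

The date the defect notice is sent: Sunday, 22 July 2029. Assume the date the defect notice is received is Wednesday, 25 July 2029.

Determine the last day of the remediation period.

8 August 2029

From Sunday, 22 July 2029, 12 business days (Jul 23, Jul 24, Jul 25, Jul 26, …, Aug 6, Aug 7, Aug 8, skipping weekends and the listed holiday on Jul 31) brings us to Wednesday, 8 August 2029, which is the last day of the remediation period.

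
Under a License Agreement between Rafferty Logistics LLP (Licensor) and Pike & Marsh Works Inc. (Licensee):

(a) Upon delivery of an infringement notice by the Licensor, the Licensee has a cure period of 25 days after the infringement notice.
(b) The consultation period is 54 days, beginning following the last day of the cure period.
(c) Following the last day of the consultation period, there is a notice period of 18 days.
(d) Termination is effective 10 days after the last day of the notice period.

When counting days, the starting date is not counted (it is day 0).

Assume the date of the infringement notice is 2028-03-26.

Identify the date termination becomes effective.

2028-07-11

The last day of the cure period: 25 calendar days after 2028-03-26 is 2028-04-20.
The last day of the consultation period: 54 calendar days after 2028-04-20 is 2028-06-13.
Adding 18 calendar days to 2028-06-13 gives 2028-07-01, which is the last day of the notice period.
The date termination becomes effective: 2028-07-01 + 10 days = 2028-07-11.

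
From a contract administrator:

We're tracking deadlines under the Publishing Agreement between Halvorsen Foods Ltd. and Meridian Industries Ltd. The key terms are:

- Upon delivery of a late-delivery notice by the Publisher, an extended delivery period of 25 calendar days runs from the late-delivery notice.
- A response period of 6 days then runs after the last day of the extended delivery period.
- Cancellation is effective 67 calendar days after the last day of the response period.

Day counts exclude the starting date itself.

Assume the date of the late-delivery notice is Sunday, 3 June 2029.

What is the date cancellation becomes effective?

9 September 2029

The last day of the extended delivery period: 25 calendar days after 3 June 2029 is 28 June 2029.
Adding 6 calendar days to 28 June 2029 gives 4 July 2029, which is the last day of the response period.
The date cancellation becomes effective: 67 calendar days after 4 July 2029 is 9 September 2029.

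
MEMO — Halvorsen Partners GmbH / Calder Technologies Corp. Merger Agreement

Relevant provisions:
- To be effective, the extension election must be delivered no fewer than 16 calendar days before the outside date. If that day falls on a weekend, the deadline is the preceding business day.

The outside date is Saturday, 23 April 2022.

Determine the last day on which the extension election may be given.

23 April 2022 minus 16 days is 7 April 2022. That is a Thursday, so no adjustment is needed.

7 April 2022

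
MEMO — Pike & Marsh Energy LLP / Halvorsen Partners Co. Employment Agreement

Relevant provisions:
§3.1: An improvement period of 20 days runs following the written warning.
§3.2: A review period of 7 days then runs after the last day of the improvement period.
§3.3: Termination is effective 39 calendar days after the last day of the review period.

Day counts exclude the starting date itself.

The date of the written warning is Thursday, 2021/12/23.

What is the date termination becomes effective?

The last day of the improvement period: 2021/12/23 + 20 days = 2022/01/12.
The last day of the review period: 2022/01/12 + 7 days = 2022/01/19.
The date termination becomes effective: 2022/01/19 + 39 days = 2022/02/27.

2022/02/27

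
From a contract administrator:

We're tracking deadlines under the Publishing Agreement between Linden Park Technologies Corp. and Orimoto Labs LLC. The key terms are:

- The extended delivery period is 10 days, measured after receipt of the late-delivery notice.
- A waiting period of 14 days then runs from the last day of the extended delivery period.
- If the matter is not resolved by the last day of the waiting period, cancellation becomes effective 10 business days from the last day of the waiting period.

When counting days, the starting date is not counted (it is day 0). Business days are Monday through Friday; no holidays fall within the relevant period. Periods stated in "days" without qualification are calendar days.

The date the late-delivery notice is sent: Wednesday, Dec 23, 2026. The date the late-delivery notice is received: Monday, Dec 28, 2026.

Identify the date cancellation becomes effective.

Feb 4, 2027

The last day of the extended delivery period: 10 calendar days after Dec 28, 2026 is Jan 7, 2027.
Adding 14 calendar days to Jan 7, 2027 gives Jan 21, 2027, which is the last day of the waiting period.
The date cancellation becomes effective: counting 10 business days from Thursday, Jan 21, 2027 (Jan 22, Jan 25, Jan 26, Jan 27, Jan 28, Jan 29, Feb 1, Feb 2, Feb 3, Feb 4, skipping weekends) reaches Thursday, Feb 4, 2027.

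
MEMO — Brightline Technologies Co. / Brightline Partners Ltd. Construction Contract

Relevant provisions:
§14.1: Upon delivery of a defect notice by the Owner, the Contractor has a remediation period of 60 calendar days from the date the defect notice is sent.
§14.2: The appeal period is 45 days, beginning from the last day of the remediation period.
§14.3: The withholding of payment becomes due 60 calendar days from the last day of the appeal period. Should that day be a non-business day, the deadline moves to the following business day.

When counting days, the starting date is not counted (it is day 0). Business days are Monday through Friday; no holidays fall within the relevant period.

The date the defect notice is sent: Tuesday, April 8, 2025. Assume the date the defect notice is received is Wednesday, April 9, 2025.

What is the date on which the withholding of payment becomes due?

September 22, 2025

The last day of the remediation period: April 8, 2025 + 60 days = June 7, 2025.
Adding 45 calendar days to June 7, 2025 gives July 22, 2025, which is the last day of the appeal period.
Adding 60 calendar days to July 22, 2025 gives September 20, 2025, which is the date on which the withholding of payment becomes due. That falls on a Saturday, so it rolls to the next business day, Monday, September 22, 2025.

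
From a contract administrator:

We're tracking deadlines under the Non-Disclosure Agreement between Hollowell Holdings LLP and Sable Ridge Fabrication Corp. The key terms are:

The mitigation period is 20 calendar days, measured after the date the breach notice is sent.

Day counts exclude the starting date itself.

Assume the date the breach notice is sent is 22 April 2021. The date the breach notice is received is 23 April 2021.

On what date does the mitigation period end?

Adding 20 calendar days to 22 April 2021 gives 12 May 2021, which is the last day of the mitigation period.

12 May 2021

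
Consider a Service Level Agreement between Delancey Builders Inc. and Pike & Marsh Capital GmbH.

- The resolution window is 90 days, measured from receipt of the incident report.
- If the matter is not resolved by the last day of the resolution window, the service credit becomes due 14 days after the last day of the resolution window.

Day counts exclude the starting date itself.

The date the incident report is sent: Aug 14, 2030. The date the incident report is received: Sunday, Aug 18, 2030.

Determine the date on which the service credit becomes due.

Adding 90 calendar days to Aug 18, 2030 gives Nov 16, 2030, which is the last day of the resolution window.
The date on which the service credit becomes due: 14 calendar days after Nov 16, 2030 is Nov 30, 2030.

Nov 30, 2030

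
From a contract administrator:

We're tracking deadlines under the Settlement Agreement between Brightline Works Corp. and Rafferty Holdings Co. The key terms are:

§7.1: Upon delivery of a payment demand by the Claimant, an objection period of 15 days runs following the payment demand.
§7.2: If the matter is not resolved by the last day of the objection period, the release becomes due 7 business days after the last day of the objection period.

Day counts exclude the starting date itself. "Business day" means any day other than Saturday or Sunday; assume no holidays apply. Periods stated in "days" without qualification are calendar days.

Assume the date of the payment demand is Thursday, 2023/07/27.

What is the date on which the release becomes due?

Adding 15 calendar days to 2023/07/27 gives 2023/08/11, which is the last day of the objection period.
From Friday, 2023/08/11, 7 business days (Aug 14, Aug 15, Aug 16, Aug 17, Aug 18, Aug 21, Aug 22, skipping weekends) brings us to Tuesday, 2023/08/22, which is the date on which the release becomes due.

2023/08/22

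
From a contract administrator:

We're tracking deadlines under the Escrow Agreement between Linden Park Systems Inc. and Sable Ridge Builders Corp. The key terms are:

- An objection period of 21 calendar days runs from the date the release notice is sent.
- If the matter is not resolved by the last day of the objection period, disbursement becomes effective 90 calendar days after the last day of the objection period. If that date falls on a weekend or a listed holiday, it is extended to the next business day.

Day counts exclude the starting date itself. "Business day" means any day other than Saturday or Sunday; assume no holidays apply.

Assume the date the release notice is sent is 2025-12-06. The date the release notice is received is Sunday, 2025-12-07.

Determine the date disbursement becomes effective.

2026-03-27

Adding 21 calendar days to 2025-12-06 gives 2025-12-27, which is the last day of the objection period.
Adding 90 calendar days to 2025-12-27 gives 2026-03-27, which is the date disbursement becomes effective. 2026-03-27 is a Friday, so no roll-forward applies.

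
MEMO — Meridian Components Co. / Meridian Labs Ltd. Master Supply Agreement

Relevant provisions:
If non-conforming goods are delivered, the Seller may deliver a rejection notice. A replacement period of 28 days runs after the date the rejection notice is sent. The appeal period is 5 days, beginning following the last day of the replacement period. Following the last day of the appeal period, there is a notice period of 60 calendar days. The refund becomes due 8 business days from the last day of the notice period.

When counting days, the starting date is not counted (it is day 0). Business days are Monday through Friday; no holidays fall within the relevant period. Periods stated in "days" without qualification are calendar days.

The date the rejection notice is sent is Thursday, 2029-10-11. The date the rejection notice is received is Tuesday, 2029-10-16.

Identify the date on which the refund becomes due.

2030-01-23

Adding 28 calendar days to 2029-10-11 gives 2029-11-08, which is the last day of the replacement period.
The last day of the appeal period: 2029-11-08 + 5 days = 2029-11-13.
Adding 60 calendar days to 2029-11-13 gives 2030-01-12, which is the last day of the notice period.
The date on which the refund becomes due: counting 8 business days from Saturday, 2030-01-12 (Jan 14, Jan 15, Jan 16, Jan 17, Jan 18, Jan 21, Jan 22, Jan 23, skipping weekends) reaches Wednesday, 2030-01-23.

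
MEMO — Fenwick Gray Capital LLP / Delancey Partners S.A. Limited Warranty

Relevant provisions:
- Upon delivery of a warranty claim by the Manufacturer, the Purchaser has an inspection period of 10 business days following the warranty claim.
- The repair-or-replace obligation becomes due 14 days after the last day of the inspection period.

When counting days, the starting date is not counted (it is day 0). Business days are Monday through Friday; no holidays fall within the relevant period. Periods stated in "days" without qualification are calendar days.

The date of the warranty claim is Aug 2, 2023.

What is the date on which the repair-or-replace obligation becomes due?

The last day of the inspection period: 10 business days after Wednesday, Aug 2, 2023, skipping weekends — Aug 3, Aug 4, Aug 7, Aug 8, Aug 9, Aug 10, Aug 11, Aug 14, Aug 15, Aug 16 — lands on Wednesday, Aug 16, 2023.
The date on which the repair-or-replace obligation becomes due: 14 calendar days after Aug 16, 2023 is Aug 30, 2023.

Aug 30, 2023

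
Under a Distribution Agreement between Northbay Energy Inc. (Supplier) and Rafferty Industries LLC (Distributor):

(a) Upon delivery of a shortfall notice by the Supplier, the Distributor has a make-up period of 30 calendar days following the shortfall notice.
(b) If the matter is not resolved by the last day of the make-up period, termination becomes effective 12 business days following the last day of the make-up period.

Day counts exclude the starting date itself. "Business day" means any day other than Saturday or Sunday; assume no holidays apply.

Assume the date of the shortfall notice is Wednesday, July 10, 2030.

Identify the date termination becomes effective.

The last day of the make-up period: July 10, 2030 + 30 days = August 9, 2030.
The date termination becomes effective: counting 12 business days from Friday, August 9, 2030 (Aug 12, Aug 13, Aug 14, Aug 15, …, Aug 23, Aug 26, Aug 27, skipping weekends) reaches Tuesday, August 27, 2030.

August 27, 2030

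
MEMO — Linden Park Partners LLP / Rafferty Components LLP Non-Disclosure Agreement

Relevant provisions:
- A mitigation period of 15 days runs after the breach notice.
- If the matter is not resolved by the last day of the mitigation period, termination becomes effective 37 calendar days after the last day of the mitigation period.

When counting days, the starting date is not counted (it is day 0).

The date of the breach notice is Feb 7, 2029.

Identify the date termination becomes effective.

Mar 31, 2029

The last day of the mitigation period: 15 calendar days after Feb 7, 2029 is Feb 22, 2029.
The date termination becomes effective: Feb 22, 2029 + 37 days = Mar 31, 2029.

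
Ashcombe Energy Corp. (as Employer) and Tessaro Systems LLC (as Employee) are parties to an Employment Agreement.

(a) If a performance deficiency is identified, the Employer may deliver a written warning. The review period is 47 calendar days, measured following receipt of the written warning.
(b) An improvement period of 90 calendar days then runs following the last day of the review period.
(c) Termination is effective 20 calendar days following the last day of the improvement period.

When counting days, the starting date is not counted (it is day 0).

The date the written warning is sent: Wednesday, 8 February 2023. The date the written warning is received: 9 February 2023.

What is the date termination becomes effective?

16 July 2023

The last day of the review period: 47 calendar days after 9 February 2023 is 28 March 2023.
The last day of the improvement period: 28 March 2023 + 90 days = 26 June 2023.
The date termination becomes effective: 26 June 2023 + 20 days = 16 July 2023.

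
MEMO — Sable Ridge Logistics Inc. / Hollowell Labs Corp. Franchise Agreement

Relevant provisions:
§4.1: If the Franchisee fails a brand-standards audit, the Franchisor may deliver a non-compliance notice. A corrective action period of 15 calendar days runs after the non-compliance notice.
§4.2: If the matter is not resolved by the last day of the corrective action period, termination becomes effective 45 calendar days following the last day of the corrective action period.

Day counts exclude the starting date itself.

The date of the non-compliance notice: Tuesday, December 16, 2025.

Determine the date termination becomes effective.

The last day of the corrective action period: December 16, 2025 + 15 days = December 31, 2025.
Adding 45 calendar days to December 31, 2025 gives February 14, 2026, which is the date termination becomes effective.

February 14, 2026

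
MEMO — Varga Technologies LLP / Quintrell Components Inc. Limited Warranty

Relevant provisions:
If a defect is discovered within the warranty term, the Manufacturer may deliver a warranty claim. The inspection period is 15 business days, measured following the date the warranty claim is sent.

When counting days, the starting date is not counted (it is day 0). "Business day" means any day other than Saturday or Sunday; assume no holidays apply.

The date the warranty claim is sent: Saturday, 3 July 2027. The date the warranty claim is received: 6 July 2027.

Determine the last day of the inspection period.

23 July 2027

The last day of the inspection period: counting 15 business days from Saturday, 3 July 2027 (Jul 5, Jul 6, Jul 7, Jul 8, …, Jul 21, Jul 22, Jul 23, skipping weekends) reaches Friday, 23 July 2027.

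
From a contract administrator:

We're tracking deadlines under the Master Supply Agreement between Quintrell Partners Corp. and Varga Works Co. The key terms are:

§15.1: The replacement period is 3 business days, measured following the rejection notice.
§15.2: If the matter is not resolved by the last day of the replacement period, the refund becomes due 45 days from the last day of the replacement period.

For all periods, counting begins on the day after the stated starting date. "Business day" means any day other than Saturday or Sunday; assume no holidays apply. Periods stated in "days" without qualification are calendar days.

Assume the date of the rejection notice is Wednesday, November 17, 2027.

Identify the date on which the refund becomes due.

The last day of the replacement period: 3 business days after Wednesday, November 17, 2027, skipping weekends — Nov 18, Nov 19, Nov 22 — lands on Monday, November 22, 2027.
The date on which the refund becomes due: November 22, 2027 + 45 days = January 6, 2028.

January 6, 2028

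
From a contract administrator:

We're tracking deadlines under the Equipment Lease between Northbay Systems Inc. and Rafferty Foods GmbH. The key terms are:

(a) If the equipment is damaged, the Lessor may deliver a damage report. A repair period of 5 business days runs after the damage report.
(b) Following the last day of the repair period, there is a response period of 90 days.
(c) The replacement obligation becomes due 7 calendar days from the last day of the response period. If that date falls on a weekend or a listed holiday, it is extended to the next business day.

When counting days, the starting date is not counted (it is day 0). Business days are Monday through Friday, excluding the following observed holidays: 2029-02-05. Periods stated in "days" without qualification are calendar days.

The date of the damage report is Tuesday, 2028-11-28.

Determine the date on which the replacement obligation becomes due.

2029-03-12

The last day of the repair period: counting 5 business days from Tuesday, 2028-11-28 (Nov 29, Nov 30, Dec 1, Dec 4, Dec 5, skipping weekends) reaches Tuesday, 2028-12-05.
Adding 90 calendar days to 2028-12-05 gives 2029-03-05, which is the last day of the response period.
Adding 7 calendar days to 2029-03-05 gives 2029-03-12, which is the date on which the replacement obligation becomes due. 2029-03-12 is a Monday and is not a listed holiday, so no roll-forward applies.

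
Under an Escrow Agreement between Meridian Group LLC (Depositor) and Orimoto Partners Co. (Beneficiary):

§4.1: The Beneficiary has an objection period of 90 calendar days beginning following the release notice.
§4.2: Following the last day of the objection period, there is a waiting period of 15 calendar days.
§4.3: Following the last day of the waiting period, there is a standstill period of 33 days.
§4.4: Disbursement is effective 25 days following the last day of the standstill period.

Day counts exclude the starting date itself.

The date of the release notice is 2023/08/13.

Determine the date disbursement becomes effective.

2024/01/23

The last day of the objection period: 2023/08/13 + 90 days = 2023/11/11.
Adding 15 calendar days to 2023/11/11 gives 2023/11/26, which is the last day of the waiting period.
The last day of the standstill period: 33 calendar days after 2023/11/26 is 2023/12/29.
Adding 25 calendar days to 2023/12/29 gives 2024/01/23, which is the date disbursement becomes effective.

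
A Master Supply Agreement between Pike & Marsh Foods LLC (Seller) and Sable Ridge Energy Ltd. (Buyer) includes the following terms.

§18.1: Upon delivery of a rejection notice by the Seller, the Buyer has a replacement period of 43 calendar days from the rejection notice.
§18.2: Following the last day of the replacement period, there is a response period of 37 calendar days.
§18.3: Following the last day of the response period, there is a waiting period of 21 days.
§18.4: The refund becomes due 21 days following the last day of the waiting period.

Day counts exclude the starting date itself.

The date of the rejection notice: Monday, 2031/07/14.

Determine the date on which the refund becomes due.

2031/11/13

The last day of the replacement period: 2031/07/14 + 43 days = 2031/08/26.
Adding 37 calendar days to 2031/08/26 gives 2031/10/02, which is the last day of the response period.
Adding 21 calendar days to 2031/10/02 gives 2031/10/23, which is the last day of the waiting period.
Adding 21 calendar days to 2031/10/23 gives 2031/11/13, which is the date on which the refund becomes due.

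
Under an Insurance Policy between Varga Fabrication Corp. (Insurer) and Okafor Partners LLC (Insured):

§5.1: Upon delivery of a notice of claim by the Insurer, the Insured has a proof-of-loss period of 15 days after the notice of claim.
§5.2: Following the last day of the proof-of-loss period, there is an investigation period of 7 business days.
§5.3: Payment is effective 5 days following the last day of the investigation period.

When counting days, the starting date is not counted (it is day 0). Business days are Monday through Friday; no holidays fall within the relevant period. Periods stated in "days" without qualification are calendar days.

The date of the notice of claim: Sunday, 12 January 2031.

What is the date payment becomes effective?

10 February 2031

Adding 15 calendar days to 12 January 2031 gives 27 January 2031, which is the last day of the proof-of-loss period.
From Monday, 27 January 2031, 7 business days (Jan 28, Jan 29, Jan 30, Jan 31, Feb 3, Feb 4, Feb 5, skipping weekends) brings us to Wednesday, 5 February 2031, which is the last day of the investigation period.
Adding 5 calendar days to 5 February 2031 gives 10 February 2031, which is the date payment becomes effective.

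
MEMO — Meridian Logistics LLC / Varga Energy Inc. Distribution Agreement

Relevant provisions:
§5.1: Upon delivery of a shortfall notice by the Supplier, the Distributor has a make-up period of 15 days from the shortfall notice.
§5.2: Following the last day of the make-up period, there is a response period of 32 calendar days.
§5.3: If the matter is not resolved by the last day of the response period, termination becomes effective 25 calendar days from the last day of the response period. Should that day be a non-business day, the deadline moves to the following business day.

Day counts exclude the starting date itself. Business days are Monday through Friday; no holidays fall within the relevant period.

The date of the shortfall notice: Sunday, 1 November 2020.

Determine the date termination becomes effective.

12 January 2021

The last day of the make-up period: 1 November 2020 + 15 days = 16 November 2020.
The last day of the response period: 16 November 2020 + 32 days = 18 December 2020.
The date termination becomes effective: 18 December 2020 + 25 days = 12 January 2021. 12 January 2021 is a Tuesday, so no roll-forward applies.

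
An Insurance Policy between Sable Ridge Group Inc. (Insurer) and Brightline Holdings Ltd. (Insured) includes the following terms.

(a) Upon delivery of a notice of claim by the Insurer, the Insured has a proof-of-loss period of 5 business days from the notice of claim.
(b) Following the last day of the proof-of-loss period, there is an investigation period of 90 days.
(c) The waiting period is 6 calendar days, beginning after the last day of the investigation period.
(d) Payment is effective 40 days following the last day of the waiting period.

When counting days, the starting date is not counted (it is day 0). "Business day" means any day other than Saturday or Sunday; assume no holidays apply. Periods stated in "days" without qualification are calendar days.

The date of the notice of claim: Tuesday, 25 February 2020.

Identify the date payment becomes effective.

From Tuesday, 25 February 2020, 5 business days (Feb 26, Feb 27, Feb 28, Mar 2, Mar 3, skipping weekends) brings us to Tuesday, 3 March 2020, which is the last day of the proof-of-loss period.
The last day of the investigation period: 3 March 2020 + 90 days = 1 June 2020.
The last day of the waiting period: 6 calendar days after 1 June 2020 is 7 June 2020.
Adding 40 calendar days to 7 June 2020 gives 17 July 2020, which is the date payment becomes effective.

17 July 2020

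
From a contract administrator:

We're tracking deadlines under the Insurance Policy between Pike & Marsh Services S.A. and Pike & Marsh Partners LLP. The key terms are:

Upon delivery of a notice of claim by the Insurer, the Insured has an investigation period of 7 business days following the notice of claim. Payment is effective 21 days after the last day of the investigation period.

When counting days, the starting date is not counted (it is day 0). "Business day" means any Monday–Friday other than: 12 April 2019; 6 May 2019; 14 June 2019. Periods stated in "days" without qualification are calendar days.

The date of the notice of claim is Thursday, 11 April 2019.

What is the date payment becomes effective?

From Thursday, 11 April 2019, 7 business days (Apr 15, Apr 16, Apr 17, Apr 18, Apr 19, Apr 22, Apr 23, skipping weekends and the listed holiday on Apr 12) brings us to Tuesday, 23 April 2019, which is the last day of the investigation period.
The date payment becomes effective: 21 calendar days after 23 April 2019 is 14 May 2019.

14 May 2019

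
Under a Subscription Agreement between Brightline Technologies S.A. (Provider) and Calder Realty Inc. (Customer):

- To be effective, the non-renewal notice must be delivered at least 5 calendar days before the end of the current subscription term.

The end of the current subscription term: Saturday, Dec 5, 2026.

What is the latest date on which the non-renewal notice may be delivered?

Counting back 5 calendar days from Dec 5, 2026 gives Nov 30, 2026.

Nov 30, 2026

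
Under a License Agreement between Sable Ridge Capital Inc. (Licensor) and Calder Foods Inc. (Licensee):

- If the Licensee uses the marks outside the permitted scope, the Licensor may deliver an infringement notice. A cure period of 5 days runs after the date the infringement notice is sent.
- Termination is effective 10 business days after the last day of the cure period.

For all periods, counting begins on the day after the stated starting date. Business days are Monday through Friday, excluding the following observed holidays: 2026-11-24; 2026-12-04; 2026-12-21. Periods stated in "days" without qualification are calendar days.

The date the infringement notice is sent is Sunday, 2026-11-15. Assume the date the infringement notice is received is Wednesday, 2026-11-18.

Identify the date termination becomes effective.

2026-12-08

Adding 5 calendar days to 2026-11-15 gives 2026-11-20, which is the last day of the cure period.
The date termination becomes effective: counting 10 business days from Friday, 2026-11-20 (Nov 23, Nov 25, Nov 26, Nov 27, Nov 30, Dec 1, Dec 2, Dec 3, Dec 7, Dec 8, skipping weekends and the listed holidays on Nov 24, Dec 4) reaches Tuesday, 2026-12-08.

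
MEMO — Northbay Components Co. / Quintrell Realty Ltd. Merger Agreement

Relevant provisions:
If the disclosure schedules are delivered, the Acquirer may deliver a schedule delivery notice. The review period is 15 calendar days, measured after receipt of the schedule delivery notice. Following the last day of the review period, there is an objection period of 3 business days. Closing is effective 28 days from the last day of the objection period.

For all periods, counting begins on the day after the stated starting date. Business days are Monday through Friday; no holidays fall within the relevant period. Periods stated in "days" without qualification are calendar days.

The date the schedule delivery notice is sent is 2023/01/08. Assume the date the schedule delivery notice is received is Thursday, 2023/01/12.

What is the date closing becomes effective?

Adding 15 calendar days to 2023/01/12 gives 2023/01/27, which is the last day of the review period.
The last day of the objection period: 3 business days after Friday, 2023/01/27, skipping weekends — Jan 30, Jan 31, Feb 1 — lands on Wednesday, 2023/02/01.
The date closing becomes effective: 2023/02/01 + 28 days = 2023/03/01.

2023/03/01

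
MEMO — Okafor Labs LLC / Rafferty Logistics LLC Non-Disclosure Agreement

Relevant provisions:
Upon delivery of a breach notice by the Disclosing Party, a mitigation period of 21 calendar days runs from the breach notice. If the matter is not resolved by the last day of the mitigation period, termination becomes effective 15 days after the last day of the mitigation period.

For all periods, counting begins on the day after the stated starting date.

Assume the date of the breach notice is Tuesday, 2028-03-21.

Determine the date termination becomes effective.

The last day of the mitigation period: 21 calendar days after 2028-03-21 is 2028-04-11.
The date termination becomes effective: 2028-04-11 + 15 days = 2028-04-26.

2028-04-26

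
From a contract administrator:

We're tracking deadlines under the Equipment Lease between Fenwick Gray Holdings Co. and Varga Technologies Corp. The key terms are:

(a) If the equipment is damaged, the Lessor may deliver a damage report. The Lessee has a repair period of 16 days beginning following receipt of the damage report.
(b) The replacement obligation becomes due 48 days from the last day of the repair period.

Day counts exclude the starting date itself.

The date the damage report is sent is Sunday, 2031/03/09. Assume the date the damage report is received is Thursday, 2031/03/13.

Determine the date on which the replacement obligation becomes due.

2031/05/16

Adding 16 calendar days to 2031/03/13 gives 2031/03/29, which is the last day of the repair period.
The date on which the replacement obligation becomes due: 48 calendar days after 2031/03/29 is 2031/05/16.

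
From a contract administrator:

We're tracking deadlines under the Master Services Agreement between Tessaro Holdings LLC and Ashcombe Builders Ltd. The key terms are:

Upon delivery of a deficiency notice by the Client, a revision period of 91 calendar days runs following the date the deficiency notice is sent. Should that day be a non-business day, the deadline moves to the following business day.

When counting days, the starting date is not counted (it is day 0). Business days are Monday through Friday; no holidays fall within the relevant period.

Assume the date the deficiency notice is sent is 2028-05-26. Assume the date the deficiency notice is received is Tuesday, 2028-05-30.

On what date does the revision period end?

Adding 91 calendar days to 2028-05-26 gives 2028-08-25, which is the last day of the revision period. 2028-08-25 is a Friday, so no roll-forward applies.

2028-08-25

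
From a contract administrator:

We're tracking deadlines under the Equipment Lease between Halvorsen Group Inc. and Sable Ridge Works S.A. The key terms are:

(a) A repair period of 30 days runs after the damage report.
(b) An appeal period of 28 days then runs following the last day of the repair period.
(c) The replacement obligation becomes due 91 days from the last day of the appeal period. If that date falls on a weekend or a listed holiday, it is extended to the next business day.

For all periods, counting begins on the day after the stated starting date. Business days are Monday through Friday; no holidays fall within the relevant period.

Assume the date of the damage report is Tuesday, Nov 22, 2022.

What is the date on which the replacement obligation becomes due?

Apr 20, 2023

Adding 30 calendar days to Nov 22, 2022 gives Dec 22, 2022, which is the last day of the repair period.
The last day of the appeal period: 28 calendar days after Dec 22, 2022 is Jan 19, 2023.
Adding 91 calendar days to Jan 19, 2023 gives Apr 20, 2023, which is the date on which the replacement obligation becomes due. Apr 20, 2023 is a Thursday, so no roll-forward applies.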